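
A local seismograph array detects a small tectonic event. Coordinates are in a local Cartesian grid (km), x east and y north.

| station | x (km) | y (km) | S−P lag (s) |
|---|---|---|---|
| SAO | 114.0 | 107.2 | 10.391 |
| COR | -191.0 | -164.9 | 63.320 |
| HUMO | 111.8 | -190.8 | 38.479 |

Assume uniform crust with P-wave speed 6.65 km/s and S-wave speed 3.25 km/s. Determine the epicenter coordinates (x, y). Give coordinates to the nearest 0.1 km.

148.7 km east, 51.0 km north

Distance from S−P lag: d = Δt · v_P v_S / (v_P − v_S) = Δt · (6.65·3.25)/(6.65−3.25) ≈ 6.3566·Δt.
So d_SAO = 66.05, d_COR = 402.50, d_HUMO = 244.60 km.
Circle about each station: (x − 114.0)² + (y − 107.2)² = 66.05²; (x + 191.0)² + (y + 164.9)² = 402.50²; (x − 111.8)² + (y + 190.8)² = 244.60².
Subtracting pairs of circle equations eliminates x²+y² and gives linear equations (the radical axes):
-610.0 x − 544.2 y = -118458.48
-4.4 x − 596.0 y = -31050.52
Solving the 2×2 system: x ≈ 148.7, y ≈ 51.0 km.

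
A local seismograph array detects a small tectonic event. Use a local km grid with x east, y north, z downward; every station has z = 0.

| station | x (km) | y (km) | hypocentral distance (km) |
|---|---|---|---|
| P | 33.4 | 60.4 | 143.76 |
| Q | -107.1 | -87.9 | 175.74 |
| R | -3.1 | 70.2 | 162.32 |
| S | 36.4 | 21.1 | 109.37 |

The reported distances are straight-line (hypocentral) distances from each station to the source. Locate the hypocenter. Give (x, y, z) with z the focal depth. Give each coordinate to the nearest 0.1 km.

(57.1, -68.3, 59.5)

Each station gives a sphere (x−x_i)² + (y−y_i)² + z² = d_i² (stations at z=0).
Subtracting the P sphere from Q and R: z² cancels, leaving linear equations in x and y:
-281.0 x − 296.6 y = 4215.49
-73.0 x + 19.6 y = -5506.91
Solving: x ≈ 57.097, y ≈ -68.307 km (keep extra digits for the depth step; rounded: 57.1, -68.3).
Then from the P sphere: z² = 143.76² − (x − 33.4)² − (y − 60.4)² with x = 57.097, y = -68.307, so z ≈ 59.497 ≈ 59.5 km.
Check against S (with the unrounded solution): distance 109.37 ≈ 109.37 km. ✓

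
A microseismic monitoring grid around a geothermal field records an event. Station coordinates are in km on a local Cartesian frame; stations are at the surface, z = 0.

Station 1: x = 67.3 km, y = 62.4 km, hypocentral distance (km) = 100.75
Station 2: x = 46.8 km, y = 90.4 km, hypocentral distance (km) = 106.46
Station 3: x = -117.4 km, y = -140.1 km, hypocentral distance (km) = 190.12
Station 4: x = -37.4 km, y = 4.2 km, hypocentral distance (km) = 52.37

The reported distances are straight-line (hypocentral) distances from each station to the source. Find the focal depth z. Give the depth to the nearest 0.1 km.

Each station gives a sphere (x−x_i)² + (y−y_i)² + z² = d_i² (stations at z=0).
Subtracting the Station 1 sphere from Station 2 and Station 3: z² cancels, leaving linear equations in x and y:
-41.0 x + 56.0 y = 756.18
-369.4 x − 405.0 y = -1007.33
Solving: x ≈ -6.700, y ≈ 8.598 km (keep extra digits for the depth step; rounded: -6.7, 8.6).
Then from the Station 1 sphere: z² = 100.75² − (x − 67.3)² − (y − 62.4)² with x = -6.700, y = 8.598, so z ≈ 42.189 ≈ 42.2 km.

depth ≈ 42.2 km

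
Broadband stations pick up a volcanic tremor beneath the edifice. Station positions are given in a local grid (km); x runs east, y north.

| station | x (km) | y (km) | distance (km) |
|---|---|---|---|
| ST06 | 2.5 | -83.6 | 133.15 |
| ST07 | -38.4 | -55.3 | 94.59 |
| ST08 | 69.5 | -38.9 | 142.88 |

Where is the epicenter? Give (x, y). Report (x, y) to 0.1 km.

-50.6 km east, 38.5 km north

Circle about each station: (x − 2.5)² + (y + 83.6)² = 133.15²; (x + 38.4)² + (y + 55.3)² = 94.59²; (x − 69.5)² + (y + 38.9)² = 142.88².
Subtracting the ST06 equation from the ST07 and ST08 equations removes the quadratic terms:
-81.8 x + 56.6 y = 6319.09
134.0 x + 89.4 y = -3337.52
Solving the 2×2 system: x ≈ -50.6, y ≈ 38.5 km.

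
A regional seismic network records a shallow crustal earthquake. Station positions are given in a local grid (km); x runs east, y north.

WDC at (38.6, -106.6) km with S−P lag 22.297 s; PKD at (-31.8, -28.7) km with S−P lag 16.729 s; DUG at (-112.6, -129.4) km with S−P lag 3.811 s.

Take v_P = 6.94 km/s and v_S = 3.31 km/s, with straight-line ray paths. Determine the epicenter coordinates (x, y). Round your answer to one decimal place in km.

-102.5 km east, -107.5 km north

Distance from S−P lag: d = Δt · v_P v_S / (v_P − v_S) = Δt · (6.94·3.31)/(6.94−3.31) ≈ 6.3282·Δt.
So d_WDC = 141.10, d_PKD = 105.86, d_DUG = 24.12 km.
Circle about each station: (x − 38.6)² + (y + 106.6)² = 141.10²; (x + 31.8)² + (y + 28.7)² = 105.86²; (x + 112.6)² + (y + 129.4)² = 24.12².
Subtracting the WDC equation from the PKD and DUG equations removes the quadratic terms:
-140.8 x + 155.8 y = -2315.72
-302.4 x − 45.6 y = 35897.04
Solving the 2×2 system: x ≈ -102.5, y ≈ -107.5 km.
Check against WDC (with the unrounded x, y): √((x − 38.6)²+(y + 106.6)²) = 141.10 ≈ 141.10 km. ✓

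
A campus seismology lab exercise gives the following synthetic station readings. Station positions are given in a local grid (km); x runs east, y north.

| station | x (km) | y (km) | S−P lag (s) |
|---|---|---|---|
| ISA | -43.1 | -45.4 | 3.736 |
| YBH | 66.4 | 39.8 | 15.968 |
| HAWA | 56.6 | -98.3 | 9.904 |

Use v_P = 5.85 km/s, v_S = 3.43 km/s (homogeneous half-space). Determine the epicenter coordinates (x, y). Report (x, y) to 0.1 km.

Distance from S−P lag: d = Δt · v_P v_S / (v_P − v_S) = Δt · (5.85·3.43)/(5.85−3.43) ≈ 8.2915·Δt.
So d_ISA = 30.98, d_YBH = 132.40, d_HAWA = 82.12 km.
Circle about each station: (x + 43.1)² + (y + 45.4)² = 30.98²; (x − 66.4)² + (y − 39.8)² = 132.40²; (x − 56.6)² + (y + 98.3)² = 82.12².
Subtracting the ISA equation from the YBH and HAWA equations removes the quadratic terms:
219.0 x + 170.4 y = -14495.77
199.4 x − 105.8 y = 3163.75
Solving the 2×2 system: x ≈ -17.4, y ≈ -62.7 km.

(-17.4, -62.7)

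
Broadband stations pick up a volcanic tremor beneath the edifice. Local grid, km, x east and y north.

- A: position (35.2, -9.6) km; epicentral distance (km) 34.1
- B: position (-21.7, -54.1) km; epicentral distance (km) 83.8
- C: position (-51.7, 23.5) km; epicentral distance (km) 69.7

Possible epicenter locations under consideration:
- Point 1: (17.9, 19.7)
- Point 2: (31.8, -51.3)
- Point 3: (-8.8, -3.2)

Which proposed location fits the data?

Point 1

For each candidate, compare |candidate − station| to the reported distance:
Point 1: residuals A 0.1, B 0.0, C 0.0 → max 0.1 km
Point 2: residuals A 7.7, B 30.2, C 42.4 → max 42.4 km
Point 3: residuals A 10.4, B 31.3, C 19.2 → max 31.3 km
Only Point 1 has all residuals ≈ 0.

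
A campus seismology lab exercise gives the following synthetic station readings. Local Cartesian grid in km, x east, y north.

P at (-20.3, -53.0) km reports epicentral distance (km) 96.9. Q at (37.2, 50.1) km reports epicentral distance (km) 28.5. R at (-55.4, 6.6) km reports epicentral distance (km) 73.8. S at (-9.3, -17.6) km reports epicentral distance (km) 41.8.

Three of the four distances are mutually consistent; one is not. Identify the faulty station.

Solve using three stations at a time. Using P, Q, R (subtract circle equations pairwise → linear system) gives (x, y) ≈ (11.1, 38.7).
Distances from that point to each station vs reported:
  P: calculated 96.9 vs reported 96.9 → residual 0.0 km
  Q: calculated 28.5 vs reported 28.5 → residual 0.0 km
  R: calculated 73.8 vs reported 73.8 → residual 0.0 km
  S: calculated 59.9 vs reported 41.8 → residual 18.1 km
P, Q, R are mutually consistent (residuals ≈ 0); S is off by 18.1 km.

S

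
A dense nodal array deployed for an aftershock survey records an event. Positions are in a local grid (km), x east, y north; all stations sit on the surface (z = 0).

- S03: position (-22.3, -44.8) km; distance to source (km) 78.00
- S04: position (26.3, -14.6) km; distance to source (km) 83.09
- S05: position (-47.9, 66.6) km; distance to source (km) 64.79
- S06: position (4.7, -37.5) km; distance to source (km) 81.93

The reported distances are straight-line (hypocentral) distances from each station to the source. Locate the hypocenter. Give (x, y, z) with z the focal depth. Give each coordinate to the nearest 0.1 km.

Each station gives a sphere (x−x_i)² + (y−y_i)² + z² = d_i² (stations at z=0).
Subtracting the S03 sphere from S04 and S05: z² cancels, leaving linear equations in x and y:
97.2 x + 60.4 y = -2419.43
-51.2 x + 222.8 y = 6111.90
Solving: x ≈ -36.697, y ≈ 18.999 km (keep extra digits for the depth step; rounded: -36.7, 19.0).
Then from the S03 sphere: z² = 78.00² − (x + 22.3)² − (y + 44.8)² with x = -36.697, y = 18.999, so z ≈ 42.502 ≈ 42.5 km.

(-36.7, 19.0, 42.5)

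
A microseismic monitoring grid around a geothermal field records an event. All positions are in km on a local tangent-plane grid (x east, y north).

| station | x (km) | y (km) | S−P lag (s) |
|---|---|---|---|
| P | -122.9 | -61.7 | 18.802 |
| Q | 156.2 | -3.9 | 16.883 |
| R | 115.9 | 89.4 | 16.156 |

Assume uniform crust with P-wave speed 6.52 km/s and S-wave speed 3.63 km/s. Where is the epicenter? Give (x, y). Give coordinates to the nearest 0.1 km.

Distance from S−P lag: d = Δt · v_P v_S / (v_P − v_S) = Δt · (6.52·3.63)/(6.52−3.63) ≈ 8.1895·Δt.
So d_P = 153.98, d_Q = 138.26, d_R = 132.31 km.
Circle about each station: (x + 122.9)² + (y + 61.7)² = 153.98²; (x − 156.2)² + (y + 3.9)² = 138.26²; (x − 115.9)² + (y − 89.4)² = 132.31².
Subtracting the P equation from the Q and R equations removes the quadratic terms:
558.2 x + 115.6 y = 10096.36
477.6 x + 302.2 y = 8717.77
Solving the 2×2 system: x ≈ 18.0, y ≈ 0.4 km.

x ≈ 18.0 km, y ≈ 0.4 km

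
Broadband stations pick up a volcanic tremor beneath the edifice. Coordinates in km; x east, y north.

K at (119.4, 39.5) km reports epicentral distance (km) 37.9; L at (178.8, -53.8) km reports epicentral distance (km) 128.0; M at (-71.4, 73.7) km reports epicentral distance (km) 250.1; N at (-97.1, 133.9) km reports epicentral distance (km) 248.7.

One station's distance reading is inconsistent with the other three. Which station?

Solve using three stations at a time. Using K, L, N (subtract circle equations pairwise → linear system) gives (x, y) ≈ (143.0, 69.1).
Distances from that point to each station vs reported:
  K: calculated 37.8 vs reported 37.9 → residual 0.1 km
  L: calculated 128.0 vs reported 128.0 → residual 0.0 km
  M: calculated 214.4 vs reported 250.1 → residual 35.7 km
  N: calculated 248.7 vs reported 248.7 → residual 0.0 km
K, L, N are mutually consistent (residuals ≈ 0); M is off by 35.7 km.

M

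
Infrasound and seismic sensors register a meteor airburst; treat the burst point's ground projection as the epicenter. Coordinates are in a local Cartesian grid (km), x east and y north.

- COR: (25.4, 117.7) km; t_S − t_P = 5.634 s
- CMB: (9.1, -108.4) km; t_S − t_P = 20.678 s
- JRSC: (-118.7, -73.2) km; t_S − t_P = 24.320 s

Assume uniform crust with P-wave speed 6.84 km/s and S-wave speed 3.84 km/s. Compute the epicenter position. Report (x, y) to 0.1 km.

(38.7, 70.2)

Distance from S−P lag: d = Δt · v_P v_S / (v_P − v_S) = Δt · (6.84·3.84)/(6.84−3.84) ≈ 8.7552·Δt.
So d_COR = 49.33, d_CMB = 181.04, d_JRSC = 212.93 km.
Circle about each station: (x − 25.4)² + (y − 117.7)² = 49.33²; (x − 9.1)² + (y + 108.4)² = 181.04²; (x + 118.7)² + (y + 73.2)² = 212.93².
Subtracting the COR equation from the CMB and JRSC equations removes the quadratic terms:
-32.6 x − 452.2 y = -33007.11
-288.2 x − 381.8 y = -37956.26
Solving the 2×2 system: x ≈ 38.7, y ≈ 70.2 km.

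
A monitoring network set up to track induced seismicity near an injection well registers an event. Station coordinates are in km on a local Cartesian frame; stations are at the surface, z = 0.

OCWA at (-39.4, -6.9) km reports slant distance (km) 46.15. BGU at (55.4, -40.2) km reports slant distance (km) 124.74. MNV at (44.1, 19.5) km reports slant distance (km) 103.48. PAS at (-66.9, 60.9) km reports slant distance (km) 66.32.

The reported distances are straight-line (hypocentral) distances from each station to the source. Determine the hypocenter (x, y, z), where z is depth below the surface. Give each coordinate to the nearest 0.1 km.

x ≈ -50.6 km, y ≈ 11.3 km, depth ≈ 40.9 km

Each station gives a sphere (x−x_i)² + (y−y_i)² + z² = d_i² (stations at z=0).
Subtracting the OCWA sphere from BGU and MNV: z² cancels, leaving linear equations in x and y:
189.6 x − 66.6 y = -10345.02
167.0 x + 52.8 y = -7853.20
Solving: x ≈ -50.596, y ≈ 11.293 km (keep extra digits for the depth step; rounded: -50.6, 11.3).
Then from the OCWA sphere: z² = 46.15² − (x + 39.4)² − (y + 6.9)² with x = -50.596, y = 11.293, so z ≈ 40.908 ≈ 40.9 km.
Check against PAS (with the unrounded solution): distance 66.33 ≈ 66.32 km. ✓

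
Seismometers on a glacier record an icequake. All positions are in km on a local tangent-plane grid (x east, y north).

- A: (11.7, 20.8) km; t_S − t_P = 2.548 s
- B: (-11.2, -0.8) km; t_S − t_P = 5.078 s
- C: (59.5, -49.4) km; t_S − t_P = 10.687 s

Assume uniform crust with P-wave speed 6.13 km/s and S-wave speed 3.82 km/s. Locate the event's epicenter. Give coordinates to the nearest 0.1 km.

Distance from S−P lag: d = Δt · v_P v_S / (v_P − v_S) = Δt · (6.13·3.82)/(6.13−3.82) ≈ 10.1371·Δt.
So d_A = 25.83, d_B = 51.48, d_C = 108.33 km.
Circle about each station: (x − 11.7)² + (y − 20.8)² = 25.83²; (x + 11.2)² + (y + 0.8)² = 51.48²; (x − 59.5)² + (y + 49.4)² = 108.33².
Subtracting the A equation from the B and C equations removes the quadratic terms:
-45.8 x − 43.2 y = -2426.45
95.6 x − 140.4 y = -5657.12
Solving the 2×2 system: x ≈ 9.1, y ≈ 46.5 km.

x ≈ 9.1 km, y ≈ 46.5 km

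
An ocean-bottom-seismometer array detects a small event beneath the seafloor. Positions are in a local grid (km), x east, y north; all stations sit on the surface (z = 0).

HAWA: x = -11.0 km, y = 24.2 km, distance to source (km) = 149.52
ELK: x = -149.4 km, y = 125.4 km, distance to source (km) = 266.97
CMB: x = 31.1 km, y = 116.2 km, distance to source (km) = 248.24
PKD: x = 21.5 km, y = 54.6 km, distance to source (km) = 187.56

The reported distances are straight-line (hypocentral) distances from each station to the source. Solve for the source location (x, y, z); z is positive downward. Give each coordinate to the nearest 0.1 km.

x ≈ -44.6 km, y ≈ -118.2 km, depth ≈ 30.8 km

Each station gives a sphere (x−x_i)² + (y−y_i)² + z² = d_i² (stations at z=0).
Subtracting the HAWA sphere from ELK and CMB: z² cancels, leaving linear equations in x and y:
-276.8 x + 202.4 y = -11577.87
84.2 x + 184.0 y = -25503.86
Solving: x ≈ -44.601, y ≈ -118.198 km (keep extra digits for the depth step; rounded: -44.6, -118.2).
Then from the HAWA sphere: z² = 149.52² − (x + 11.0)² − (y − 24.2)² with x = -44.601, y = -118.198, so z ≈ 30.822 ≈ 30.8 km.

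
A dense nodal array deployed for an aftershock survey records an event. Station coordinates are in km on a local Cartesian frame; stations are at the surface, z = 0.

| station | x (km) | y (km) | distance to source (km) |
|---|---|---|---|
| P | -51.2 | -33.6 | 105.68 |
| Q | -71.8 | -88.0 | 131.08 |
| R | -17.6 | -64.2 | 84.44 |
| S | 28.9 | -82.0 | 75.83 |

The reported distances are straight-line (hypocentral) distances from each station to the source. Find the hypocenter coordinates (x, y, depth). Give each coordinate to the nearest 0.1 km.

(32.7, -41.2, 63.8)

Each station gives a sphere (x−x_i)² + (y−y_i)² + z² = d_i² (stations at z=0).
Subtracting the P sphere from Q and R: z² cancels, leaving linear equations in x and y:
-41.2 x − 108.8 y = 3135.14
67.2 x − 61.2 y = 4719.15
Solving: x ≈ 32.704, y ≈ -41.200 km (keep extra digits for the depth step; rounded: 32.7, -41.2).
Then from the P sphere: z² = 105.68² − (x + 51.2)² − (y + 33.6)² with x = 32.704, y = -41.200, so z ≈ 63.801 ≈ 63.8 km.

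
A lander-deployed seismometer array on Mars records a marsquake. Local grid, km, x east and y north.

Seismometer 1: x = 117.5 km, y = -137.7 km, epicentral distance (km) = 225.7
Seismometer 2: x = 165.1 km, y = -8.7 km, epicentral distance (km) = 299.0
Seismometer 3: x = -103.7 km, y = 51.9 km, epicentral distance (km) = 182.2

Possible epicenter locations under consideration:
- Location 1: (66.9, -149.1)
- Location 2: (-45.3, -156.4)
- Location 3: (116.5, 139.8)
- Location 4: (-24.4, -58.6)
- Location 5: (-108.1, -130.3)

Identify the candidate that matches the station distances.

For each candidate, compare |candidate − station| to the reported distance:
Location 1: residuals Seismometer 1 173.8, Seismometer 2 127.7, Seismometer 3 81.4 → max 173.8 km
Location 2: residuals Seismometer 1 61.8, Seismometer 2 41.9, Seismometer 3 34.1 → max 61.8 km
Location 3: residuals Seismometer 1 51.8, Seismometer 2 142.7, Seismometer 3 54.9 → max 142.7 km
Location 4: residuals Seismometer 1 63.2, Seismometer 2 103.0, Seismometer 3 46.2 → max 103.0 km
Location 5: residuals Seismometer 1 0.0, Seismometer 2 0.0, Seismometer 3 0.1 → max 0.1 km
Only Location 5 has all residuals ≈ 0.

Location 5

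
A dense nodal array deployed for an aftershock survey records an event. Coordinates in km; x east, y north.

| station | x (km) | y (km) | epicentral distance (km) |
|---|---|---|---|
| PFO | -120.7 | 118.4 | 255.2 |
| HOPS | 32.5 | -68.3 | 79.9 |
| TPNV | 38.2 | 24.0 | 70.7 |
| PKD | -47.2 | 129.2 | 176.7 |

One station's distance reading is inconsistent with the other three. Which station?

PKD

Solve using three stations at a time. Using PFO, HOPS, TPNV (subtract circle equations pairwise → linear system) gives (x, y) ≈ (94.8, -18.3).
Distances from that point to each station vs reported:
  PFO: calculated 255.2 vs reported 255.2 → residual 0.0 km
  HOPS: calculated 79.9 vs reported 79.9 → residual 0.0 km
  TPNV: calculated 70.6 vs reported 70.7 → residual 0.1 km
  PKD: calculated 204.7 vs reported 176.7 → residual 28.0 km
PFO, HOPS, TPNV are mutually consistent (residuals ≈ 0); PKD is off by 28.0 km.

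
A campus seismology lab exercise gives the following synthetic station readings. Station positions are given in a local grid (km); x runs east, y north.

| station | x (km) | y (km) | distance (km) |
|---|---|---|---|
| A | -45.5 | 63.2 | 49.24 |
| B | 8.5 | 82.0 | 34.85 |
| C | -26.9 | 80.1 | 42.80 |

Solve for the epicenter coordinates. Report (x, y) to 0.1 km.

x ≈ 1.3 km, y ≈ 47.9 km

Circle about each station: (x + 45.5)² + (y − 63.2)² = 49.24²; (x − 8.5)² + (y − 82.0)² = 34.85²; (x + 26.9)² + (y − 80.1)² = 42.80².
Subtracting pairs of circle equations eliminates x²+y² and gives linear equations (the radical axes):
108.0 x + 37.6 y = 1941.82
37.2 x + 33.8 y = 1667.87
Solving the 2×2 system: x ≈ 1.3, y ≈ 47.9 km.
Check against A (with the unrounded x, y): √((x + 45.5)²+(y − 63.2)²) = 49.23 ≈ 49.24 km. ✓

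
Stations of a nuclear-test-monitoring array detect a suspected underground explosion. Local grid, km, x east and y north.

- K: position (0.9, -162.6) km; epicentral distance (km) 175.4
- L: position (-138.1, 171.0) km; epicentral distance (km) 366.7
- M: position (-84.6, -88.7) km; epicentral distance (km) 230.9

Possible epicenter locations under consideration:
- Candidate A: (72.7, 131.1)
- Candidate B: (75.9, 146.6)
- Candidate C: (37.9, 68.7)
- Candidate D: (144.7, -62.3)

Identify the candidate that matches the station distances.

Candidate D

For each candidate, compare |candidate − station| to the reported distance:
Candidate A: residuals K 126.9, L 152.2, M 39.4 → max 152.2 km
Candidate B: residuals K 142.8, L 151.3, M 53.9 → max 151.3 km
Candidate C: residuals K 58.8, L 163.1, M 31.4 → max 163.1 km
Candidate D: residuals K 0.1, L 0.1, M 0.1 → max 0.1 km
Only Candidate D has all residuals ≈ 0.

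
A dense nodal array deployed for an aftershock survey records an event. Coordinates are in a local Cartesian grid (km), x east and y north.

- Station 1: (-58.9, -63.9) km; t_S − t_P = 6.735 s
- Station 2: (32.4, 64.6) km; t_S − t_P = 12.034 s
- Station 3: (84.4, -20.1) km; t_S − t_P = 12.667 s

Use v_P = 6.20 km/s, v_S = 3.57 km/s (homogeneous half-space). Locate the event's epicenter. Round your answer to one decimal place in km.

Distance from S−P lag: d = Δt · v_P v_S / (v_P − v_S) = Δt · (6.20·3.57)/(6.20−3.57) ≈ 8.4160·Δt.
So d_Station 1 = 56.68, d_Station 2 = 101.28, d_Station 3 = 106.61 km.
Circle about each station: (x + 58.9)² + (y + 63.9)² = 56.68²; (x − 32.4)² + (y − 64.6)² = 101.28²; (x − 84.4)² + (y + 20.1)² = 106.61².
Subtracting pairs of circle equations eliminates x²+y² and gives linear equations (the radical axes):
182.6 x + 257.0 y = -9374.52
286.6 x + 87.6 y = -8178.12
Solving the 2×2 system: x ≈ -22.2, y ≈ -20.7 km.

-22.2 km east, -20.7 km north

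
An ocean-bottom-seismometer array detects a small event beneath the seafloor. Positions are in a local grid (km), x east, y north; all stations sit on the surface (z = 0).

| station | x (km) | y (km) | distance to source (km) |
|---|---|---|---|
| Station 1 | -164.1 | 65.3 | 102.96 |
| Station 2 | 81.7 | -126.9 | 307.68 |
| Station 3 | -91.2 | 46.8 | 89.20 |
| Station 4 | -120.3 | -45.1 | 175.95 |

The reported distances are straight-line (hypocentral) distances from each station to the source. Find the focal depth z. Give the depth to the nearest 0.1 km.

Each station gives a sphere (x−x_i)² + (y−y_i)² + z² = d_i² (stations at z=0).
Subtracting the Station 1 sphere from Station 2 and Station 3: z² cancels, leaving linear equations in x and y:
491.6 x − 384.4 y = -92480.62
145.8 x − 37.0 y = -18041.10
Solving: x ≈ -92.804, y ≈ 121.900 km (keep extra digits for the depth step; rounded: -92.8, 121.9).
Then from the Station 1 sphere: z² = 102.96² − (x + 164.1)² − (y − 65.3)² with x = -92.804, y = 121.900, so z ≈ 48.105 ≈ 48.1 km.

depth ≈ 48.1 km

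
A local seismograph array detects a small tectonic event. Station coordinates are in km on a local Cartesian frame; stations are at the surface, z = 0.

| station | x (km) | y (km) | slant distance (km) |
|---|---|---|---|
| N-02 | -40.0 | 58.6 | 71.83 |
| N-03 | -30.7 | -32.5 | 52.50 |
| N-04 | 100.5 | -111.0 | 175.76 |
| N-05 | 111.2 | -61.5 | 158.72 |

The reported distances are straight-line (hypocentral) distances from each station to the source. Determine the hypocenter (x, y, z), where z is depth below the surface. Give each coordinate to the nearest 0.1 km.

Each station gives a sphere (x−x_i)² + (y−y_i)² + z² = d_i² (stations at z=0).
Subtracting the N-02 sphere from N-03 and N-04: z² cancels, leaving linear equations in x and y:
18.6 x − 182.2 y = -631.92
281.0 x − 339.2 y = -8344.74
Solving: x ≈ -29.095, y ≈ 0.498 km (keep extra digits for the depth step; rounded: -29.1, 0.5).
Then from the N-02 sphere: z² = 71.83² − (x + 40.0)² − (y − 58.6)² with x = -29.095, y = 0.498, so z ≈ 40.802 ≈ 40.8 km.

(-29.1, 0.5, 40.8)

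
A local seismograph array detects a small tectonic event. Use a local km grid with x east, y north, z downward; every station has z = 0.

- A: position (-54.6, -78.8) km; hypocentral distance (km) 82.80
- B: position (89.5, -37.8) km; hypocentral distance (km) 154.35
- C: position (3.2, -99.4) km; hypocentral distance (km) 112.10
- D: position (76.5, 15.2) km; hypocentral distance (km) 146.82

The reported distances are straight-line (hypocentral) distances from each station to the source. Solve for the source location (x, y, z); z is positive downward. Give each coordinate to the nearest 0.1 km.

Each station gives a sphere (x−x_i)² + (y−y_i)² + z² = d_i² (stations at z=0).
Subtracting the A sphere from B and C: z² cancels, leaving linear equations in x and y:
288.2 x + 82.0 y = -16719.59
115.6 x − 41.2 y = -5010.57
Solving: x ≈ -51.502, y ≈ -22.888 km (keep extra digits for the depth step; rounded: -51.5, -22.9).
Then from the A sphere: z² = 82.80² − (x + 54.6)² − (y + 78.8)² with x = -51.502, y = -22.888, so z ≈ 60.993 ≈ 61.0 km.

x ≈ -51.5 km, y ≈ -22.9 km, depth ≈ 61.0 km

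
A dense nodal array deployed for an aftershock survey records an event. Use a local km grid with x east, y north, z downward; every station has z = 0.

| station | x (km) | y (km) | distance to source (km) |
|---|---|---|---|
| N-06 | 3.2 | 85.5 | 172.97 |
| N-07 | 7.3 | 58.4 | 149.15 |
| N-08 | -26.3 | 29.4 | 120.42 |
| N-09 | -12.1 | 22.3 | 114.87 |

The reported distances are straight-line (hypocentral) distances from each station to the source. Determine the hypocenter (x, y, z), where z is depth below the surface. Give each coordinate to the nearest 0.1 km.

Each station gives a sphere (x−x_i)² + (y−y_i)² + z² = d_i² (stations at z=0).
Subtracting the N-06 sphere from N-07 and N-08: z² cancels, leaving linear equations in x and y:
8.2 x − 54.2 y = 3816.26
-59.0 x − 112.2 y = 9653.20
Solving: x ≈ -23.075, y ≈ -73.902 km (keep extra digits for the depth step; rounded: -23.1, -73.9).
Then from the N-06 sphere: z² = 172.97² − (x − 3.2)² − (y − 85.5)² with x = -23.075, y = -73.902, so z ≈ 61.800 ≈ 61.8 km.

x ≈ -23.1 km, y ≈ -73.9 km, depth ≈ 61.8 km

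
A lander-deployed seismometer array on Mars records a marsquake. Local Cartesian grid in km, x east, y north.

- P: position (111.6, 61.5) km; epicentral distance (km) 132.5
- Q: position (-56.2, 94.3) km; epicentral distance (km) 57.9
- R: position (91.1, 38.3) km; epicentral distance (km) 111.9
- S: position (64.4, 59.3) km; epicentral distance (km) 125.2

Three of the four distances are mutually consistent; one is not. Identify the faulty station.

Solve using three stations at a time. Using P, Q, R (subtract circle equations pairwise → linear system) gives (x, y) ≈ (-20.3, 48.9).
Distances from that point to each station vs reported:
  P: calculated 132.5 vs reported 132.5 → residual 0.0 km
  Q: calculated 57.9 vs reported 57.9 → residual 0.0 km
  R: calculated 111.9 vs reported 111.9 → residual 0.0 km
  S: calculated 85.3 vs reported 125.2 → residual 39.9 km
P, Q, R are mutually consistent (residuals ≈ 0); S is off by 39.9 km.

S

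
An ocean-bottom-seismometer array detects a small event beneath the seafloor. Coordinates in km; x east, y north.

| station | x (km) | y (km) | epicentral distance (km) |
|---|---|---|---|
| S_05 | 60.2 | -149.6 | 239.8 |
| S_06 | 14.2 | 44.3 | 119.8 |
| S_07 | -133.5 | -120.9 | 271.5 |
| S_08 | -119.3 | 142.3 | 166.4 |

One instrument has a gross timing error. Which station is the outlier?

Solve using three stations at a time. Using S_05, S_07, S_08 (subtract circle equations pairwise → linear system) gives (x, y) ≈ (38.4, 89.2).
Distances from that point to each station vs reported:
  S_05: calculated 239.8 vs reported 239.8 → residual 0.0 km
  S_06: calculated 51.1 vs reported 119.8 → residual 68.7 km
  S_07: calculated 271.5 vs reported 271.5 → residual 0.0 km
  S_08: calculated 166.4 vs reported 166.4 → residual 0.0 km
S_05, S_07, S_08 are mutually consistent (residuals ≈ 0); S_06 is off by 68.7 km.

S_06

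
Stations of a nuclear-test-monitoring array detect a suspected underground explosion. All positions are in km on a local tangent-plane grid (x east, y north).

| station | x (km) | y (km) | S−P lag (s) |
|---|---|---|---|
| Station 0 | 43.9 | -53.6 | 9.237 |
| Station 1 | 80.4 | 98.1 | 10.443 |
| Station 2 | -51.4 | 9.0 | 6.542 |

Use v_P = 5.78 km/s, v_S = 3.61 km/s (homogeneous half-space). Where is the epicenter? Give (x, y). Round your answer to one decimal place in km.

(8.6, 27.9)

Distance from S−P lag: d = Δt · v_P v_S / (v_P − v_S) = Δt · (5.78·3.61)/(5.78−3.61) ≈ 9.6156·Δt.
So d_Station 0 = 88.82, d_Station 1 = 100.42, d_Station 2 = 62.91 km.
Circle about each station: (x − 43.9)² + (y + 53.6)² = 88.82²; (x − 80.4)² + (y − 98.1)² = 100.42²; (x + 51.4)² + (y − 9.0)² = 62.91².
Subtracting the Station 0 equation from the Station 1 and Station 2 equations removes the quadratic terms:
73.0 x + 303.4 y = 9092.42
-190.6 x + 125.2 y = 1854.11
Solving the 2×2 system: x ≈ 8.6, y ≈ 27.9 km.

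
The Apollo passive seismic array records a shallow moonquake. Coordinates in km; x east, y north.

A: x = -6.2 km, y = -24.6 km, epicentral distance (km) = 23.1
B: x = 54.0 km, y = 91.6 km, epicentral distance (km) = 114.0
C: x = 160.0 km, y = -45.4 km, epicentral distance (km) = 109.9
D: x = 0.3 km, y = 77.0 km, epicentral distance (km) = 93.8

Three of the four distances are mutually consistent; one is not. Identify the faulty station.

C

Solve using three stations at a time. Using A, B, D (subtract circle equations pairwise → linear system) gives (x, y) ≈ (15.2, -15.6).
Distances from that point to each station vs reported:
  A: calculated 23.2 vs reported 23.1 → residual 0.1 km
  B: calculated 114.0 vs reported 114.0 → residual 0.0 km
  C: calculated 147.8 vs reported 109.9 → residual 37.9 km
  D: calculated 93.8 vs reported 93.8 → residual 0.0 km
A, B, D are mutually consistent (residuals ≈ 0); C is off by 37.9 km.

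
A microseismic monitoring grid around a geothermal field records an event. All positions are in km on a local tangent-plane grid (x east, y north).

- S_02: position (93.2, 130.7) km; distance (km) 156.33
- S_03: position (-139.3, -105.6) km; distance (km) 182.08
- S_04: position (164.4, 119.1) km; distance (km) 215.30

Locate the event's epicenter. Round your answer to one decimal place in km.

Circle about each station: (x − 93.2)² + (y − 130.7)² = 156.33²; (x + 139.3)² + (y + 105.6)² = 182.08²; (x − 164.4)² + (y − 119.1)² = 215.30².
Subtracting the S_02 equation from the S_03 and S_04 equations removes the quadratic terms:
-465.0 x − 472.6 y = -3926.94
142.4 x − 23.2 y = -6471.58
Solving the 2×2 system: x ≈ -38.0, y ≈ 45.7 km.

x ≈ -38.0 km, y ≈ 45.7 km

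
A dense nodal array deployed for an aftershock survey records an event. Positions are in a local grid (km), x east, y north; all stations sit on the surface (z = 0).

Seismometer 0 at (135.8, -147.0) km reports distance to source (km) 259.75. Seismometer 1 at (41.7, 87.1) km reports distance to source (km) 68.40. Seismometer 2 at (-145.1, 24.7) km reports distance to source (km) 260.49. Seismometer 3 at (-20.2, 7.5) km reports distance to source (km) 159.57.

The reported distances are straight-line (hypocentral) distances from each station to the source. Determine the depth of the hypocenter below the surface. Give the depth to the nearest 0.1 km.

Each station gives a sphere (x−x_i)² + (y−y_i)² + z² = d_i² (stations at z=0).
Subtracting the Seismometer 0 sphere from Seismometer 1 and Seismometer 2: z² cancels, leaving linear equations in x and y:
-188.2 x + 468.2 y = 32066.16
-561.8 x + 343.4 y = -18771.52
Solving: x ≈ 99.797, y ≈ 108.603 km (keep extra digits for the depth step; rounded: 99.8, 108.6).
Then from the Seismometer 0 sphere: z² = 259.75² − (x − 135.8)² − (y + 147.0)² with x = 99.797, y = 108.603, so z ≈ 28.999 ≈ 29.0 km.
Check against Seismometer 3 (with the unrounded solution): distance 159.57 ≈ 159.57 km. ✓

29.0 km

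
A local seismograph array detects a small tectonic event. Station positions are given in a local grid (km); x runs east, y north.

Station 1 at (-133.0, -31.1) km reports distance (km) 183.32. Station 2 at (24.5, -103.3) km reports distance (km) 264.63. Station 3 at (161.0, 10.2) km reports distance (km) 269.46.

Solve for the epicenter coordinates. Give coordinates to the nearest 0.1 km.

-73.8 km east, 142.4 km north

Circle about each station: (x + 133.0)² + (y + 31.1)² = 183.32²; (x − 24.5)² + (y + 103.3)² = 264.63²; (x − 161.0)² + (y − 10.2)² = 269.46².
Subtracting the Station 1 equation from the Station 2 and Station 3 equations removes the quadratic terms:
315.0 x − 144.4 y = -43807.88
588.0 x + 82.6 y = -31633.64
Solving the 2×2 system: x ≈ -73.8, y ≈ 142.4 km.
Check against Station 1 (with the unrounded x, y): √((x + 133.0)²+(y + 31.1)²) = 183.31 ≈ 183.32 km. ✓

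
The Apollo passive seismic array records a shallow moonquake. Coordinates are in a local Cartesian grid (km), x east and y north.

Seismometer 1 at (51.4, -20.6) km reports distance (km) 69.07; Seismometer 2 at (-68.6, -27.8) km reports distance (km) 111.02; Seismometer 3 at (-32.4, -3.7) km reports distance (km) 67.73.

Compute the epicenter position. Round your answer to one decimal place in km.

x ≈ 19.0 km, y ≈ 40.4 km

Circle about each station: (x − 51.4)² + (y + 20.6)² = 69.07²; (x + 68.6)² + (y + 27.8)² = 111.02²; (x + 32.4)² + (y + 3.7)² = 67.73².
Subtracting the Seismometer 1 equation from the Seismometer 2 and Seismometer 3 equations removes the quadratic terms:
-240.0 x − 14.4 y = -5142.30
-167.6 x + 33.8 y = -1819.56
Solving the 2×2 system: x ≈ 19.0, y ≈ 40.4 km.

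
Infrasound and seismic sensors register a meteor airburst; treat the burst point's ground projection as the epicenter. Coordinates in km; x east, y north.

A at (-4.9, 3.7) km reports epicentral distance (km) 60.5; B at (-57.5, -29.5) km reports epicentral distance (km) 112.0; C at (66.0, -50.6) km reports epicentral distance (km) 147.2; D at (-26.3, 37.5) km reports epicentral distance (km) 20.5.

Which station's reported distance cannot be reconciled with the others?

Solve using three stations at a time. Using A, C, D (subtract circle equations pairwise → linear system) gives (x, y) ≈ (-35.8, 55.7).
Distances from that point to each station vs reported:
  A: calculated 60.5 vs reported 60.5 → residual 0.0 km
  B: calculated 88.0 vs reported 112.0 → residual 24.0 km
  C: calculated 147.2 vs reported 147.2 → residual 0.0 km
  D: calculated 20.6 vs reported 20.5 → residual 0.1 km
A, C, D are mutually consistent (residuals ≈ 0); B is off by 24.0 km.

B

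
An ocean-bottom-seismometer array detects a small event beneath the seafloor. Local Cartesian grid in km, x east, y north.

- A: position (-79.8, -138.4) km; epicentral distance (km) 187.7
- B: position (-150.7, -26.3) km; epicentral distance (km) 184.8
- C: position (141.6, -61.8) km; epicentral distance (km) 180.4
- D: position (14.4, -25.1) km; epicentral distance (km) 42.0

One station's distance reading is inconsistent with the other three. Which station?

C

Solve using three stations at a time. Using A, B, D (subtract circle equations pairwise → linear system) gives (x, y) ≈ (29.6, 14.1).
Distances from that point to each station vs reported:
  A: calculated 187.7 vs reported 187.7 → residual 0.0 km
  B: calculated 184.8 vs reported 184.8 → residual 0.0 km
  C: calculated 135.3 vs reported 180.4 → residual 45.1 km
  D: calculated 42.1 vs reported 42.0 → residual 0.1 km
A, B, D are mutually consistent (residuals ≈ 0); C is off by 45.1 km.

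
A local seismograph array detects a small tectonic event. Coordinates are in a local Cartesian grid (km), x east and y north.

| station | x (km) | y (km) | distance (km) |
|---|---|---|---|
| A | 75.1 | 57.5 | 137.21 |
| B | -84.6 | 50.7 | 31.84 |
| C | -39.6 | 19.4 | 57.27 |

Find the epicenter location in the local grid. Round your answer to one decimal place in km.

(-61.3, 72.4)

Circle about each station: (x − 75.1)² + (y − 57.5)² = 137.21²; (x + 84.6)² + (y − 50.7)² = 31.84²; (x + 39.6)² + (y − 19.4)² = 57.27².
Subtracting the A equation from the B and C equations removes the quadratic terms:
-319.4 x − 13.6 y = 18594.19
-229.4 x − 76.2 y = 8544.99
Solving the 2×2 system: x ≈ -61.3, y ≈ 72.4 km.
Check against A (with the unrounded x, y): √((x − 75.1)²+(y − 57.5)²) = 137.21 ≈ 137.21 km. ✓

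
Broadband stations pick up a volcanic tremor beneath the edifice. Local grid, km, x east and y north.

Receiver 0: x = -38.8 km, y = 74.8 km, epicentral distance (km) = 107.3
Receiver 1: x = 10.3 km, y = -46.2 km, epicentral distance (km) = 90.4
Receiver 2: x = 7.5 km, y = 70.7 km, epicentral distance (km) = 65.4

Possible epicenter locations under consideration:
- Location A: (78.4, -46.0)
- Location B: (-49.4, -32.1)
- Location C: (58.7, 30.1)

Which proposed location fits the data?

Location C

For each candidate, compare |candidate − station| to the reported distance:
Location A: residuals Receiver 0 61.0, Receiver 1 22.3, Receiver 2 71.1 → max 71.1 km
Location B: residuals Receiver 0 0.1, Receiver 1 29.1, Receiver 2 52.1 → max 52.1 km
Location C: residuals Receiver 0 0.0, Receiver 1 0.0, Receiver 2 0.1 → max 0.1 km
Only Location C has all residuals ≈ 0.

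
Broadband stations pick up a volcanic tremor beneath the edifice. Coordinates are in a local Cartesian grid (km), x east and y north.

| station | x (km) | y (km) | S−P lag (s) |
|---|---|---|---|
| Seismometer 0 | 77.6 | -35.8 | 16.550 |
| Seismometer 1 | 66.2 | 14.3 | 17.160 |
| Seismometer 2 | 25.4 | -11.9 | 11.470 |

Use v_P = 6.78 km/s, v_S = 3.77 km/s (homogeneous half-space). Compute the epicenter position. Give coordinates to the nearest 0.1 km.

Distance from S−P lag: d = Δt · v_P v_S / (v_P − v_S) = Δt · (6.78·3.77)/(6.78−3.77) ≈ 8.4919·Δt.
So d_Seismometer 0 = 140.54, d_Seismometer 1 = 145.72, d_Seismometer 2 = 97.40 km.
Circle about each station: (x − 77.6)² + (y + 35.8)² = 140.54²; (x − 66.2)² + (y − 14.3)² = 145.72²; (x − 25.4)² + (y + 11.9)² = 97.40².
Subtracting pairs of circle equations eliminates x²+y² and gives linear equations (the radical axes):
-22.8 x + 100.2 y = -4199.30
-104.4 x + 47.8 y = 3748.10
Solving the 2×2 system: x ≈ -61.5, y ≈ -55.9 km.

x ≈ -61.5 km, y ≈ -55.9 km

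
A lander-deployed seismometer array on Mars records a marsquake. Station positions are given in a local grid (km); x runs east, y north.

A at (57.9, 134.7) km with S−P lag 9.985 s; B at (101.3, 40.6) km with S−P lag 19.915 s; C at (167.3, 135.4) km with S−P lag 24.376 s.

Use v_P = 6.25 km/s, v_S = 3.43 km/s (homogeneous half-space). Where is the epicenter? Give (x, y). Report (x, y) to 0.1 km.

(-18.0, 133.8)

Distance from S−P lag: d = Δt · v_P v_S / (v_P − v_S) = Δt · (6.25·3.43)/(6.25−3.43) ≈ 7.6020·Δt.
So d_A = 75.91, d_B = 151.39, d_C = 185.31 km.
Circle about each station: (x − 57.9)² + (y − 134.7)² = 75.91²; (x − 101.3)² + (y − 40.6)² = 151.39²; (x − 167.3)² + (y − 135.4)² = 185.31².
Subtracting pairs of circle equations eliminates x²+y² and gives linear equations (the radical axes):
86.8 x − 188.2 y = -26743.05
218.8 x + 1.4 y = -3751.52
Solving the 2×2 system: x ≈ -18.0, y ≈ 133.8 km.
Check against A (with the unrounded x, y): √((x − 57.9)²+(y − 134.7)²) = 75.91 ≈ 75.91 km. ✓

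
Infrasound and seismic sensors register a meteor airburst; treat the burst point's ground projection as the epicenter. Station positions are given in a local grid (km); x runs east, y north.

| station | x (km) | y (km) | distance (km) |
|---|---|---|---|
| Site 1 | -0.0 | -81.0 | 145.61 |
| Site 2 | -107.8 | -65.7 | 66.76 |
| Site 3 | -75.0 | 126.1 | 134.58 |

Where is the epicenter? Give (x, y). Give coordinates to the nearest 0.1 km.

-121.2 km east, -0.3 km north

Circle about each station: x² + (y + 81.0)² = 145.61²; (x + 107.8)² + (y + 65.7)² = 66.76²; (x + 75.0)² + (y − 126.1)² = 134.58².
Subtracting the Site 1 equation from the Site 2 and Site 3 equations removes the quadratic terms:
-215.6 x + 30.6 y = 26121.70
-150.0 x + 414.2 y = 18055.71
Solving the 2×2 system: x ≈ -121.2, y ≈ -0.3 km.
Check against Site 1 (with the unrounded x, y): √(x²+(y + 81.0)²) = 145.61 ≈ 145.61 km. ✓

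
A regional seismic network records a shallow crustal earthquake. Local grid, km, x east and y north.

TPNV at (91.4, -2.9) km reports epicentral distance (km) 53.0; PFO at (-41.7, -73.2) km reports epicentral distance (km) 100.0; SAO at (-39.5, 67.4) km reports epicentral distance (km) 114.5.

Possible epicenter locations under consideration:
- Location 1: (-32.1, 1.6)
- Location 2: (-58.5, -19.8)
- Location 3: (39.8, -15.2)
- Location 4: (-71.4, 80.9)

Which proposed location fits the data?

Location 3

For each candidate, compare |candidate − station| to the reported distance:
Location 1: residuals TPNV 70.6, PFO 24.6, SAO 48.3 → max 70.6 km
Location 2: residuals TPNV 97.8, PFO 44.0, SAO 25.3 → max 97.8 km
Location 3: residuals TPNV 0.0, PFO 0.0, SAO 0.0 → max 0.0 km
Location 4: residuals TPNV 130.1, PFO 56.9, SAO 79.9 → max 130.1 km
Only Location 3 has all residuals ≈ 0.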